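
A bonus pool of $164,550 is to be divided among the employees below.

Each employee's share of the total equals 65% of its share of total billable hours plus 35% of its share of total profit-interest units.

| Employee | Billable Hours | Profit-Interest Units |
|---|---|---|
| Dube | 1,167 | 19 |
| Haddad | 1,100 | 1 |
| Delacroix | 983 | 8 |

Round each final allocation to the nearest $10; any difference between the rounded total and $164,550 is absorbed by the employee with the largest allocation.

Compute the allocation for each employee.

Dube: $77,480 · Haddad: $38,260 · Delacroix: $48,810

Totals — billable hours 3,250, profit-interest units 28.
Combined weights (65% billable hours + 35% profit-interest units): Dube 0.4709; Haddad 0.2325; Delacroix 0.2966.
Unrounded shares: Dube 77,486.60; Haddad 38,257.88; Delacroix 48,805.53.
Rounded to nearest $10: Dube $77,490; Haddad $38,260; Delacroix $48,810. Sum = $164,560.
Difference $164,550 − $164,560 = −$10 applied to largest allocation (Dube): Dube becomes $77,480.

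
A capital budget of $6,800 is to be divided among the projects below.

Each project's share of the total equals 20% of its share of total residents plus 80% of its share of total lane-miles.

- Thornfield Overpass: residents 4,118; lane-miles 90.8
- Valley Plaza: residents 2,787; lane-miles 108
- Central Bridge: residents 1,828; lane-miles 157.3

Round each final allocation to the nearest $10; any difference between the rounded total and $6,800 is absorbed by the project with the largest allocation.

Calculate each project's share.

Totals — residents 8,733, lane-miles 356.1.
Composite weights (20% residents + 80% lane-miles): Thornfield Overpass 0.2983; Valley Plaza 0.3065; Central Bridge 0.3952.
Unrounded shares: Thornfield Overpass 2,028.42; Valley Plaza 2,083.90; Central Bridge 2,687.69.
After rounding ($10): Thornfield Overpass $2,030; Valley Plaza $2,080; Central Bridge $2,690. Sum = $6,800.
Sum already equals the total — no adjustment.

Thornfield Overpass: $2,030 · Valley Plaza: $2,080 · Central Bridge: $2,690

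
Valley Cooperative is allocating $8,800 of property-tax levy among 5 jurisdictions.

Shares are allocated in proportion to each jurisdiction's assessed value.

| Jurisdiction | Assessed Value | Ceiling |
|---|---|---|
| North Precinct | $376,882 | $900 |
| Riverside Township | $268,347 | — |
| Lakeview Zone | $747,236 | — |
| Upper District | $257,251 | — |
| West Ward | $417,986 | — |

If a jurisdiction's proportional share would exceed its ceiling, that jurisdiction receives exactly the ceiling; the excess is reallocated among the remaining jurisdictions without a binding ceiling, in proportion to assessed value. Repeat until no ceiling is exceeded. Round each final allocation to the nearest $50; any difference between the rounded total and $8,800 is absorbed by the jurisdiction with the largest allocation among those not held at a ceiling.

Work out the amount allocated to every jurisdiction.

North Precinct: $900 | Riverside Township: $1,250 | Lakeview Zone: $3,500 | Upper District: $1,200 | West Ward: $1,950

Sum of assessed value: 2,067,702.
Unconstrained shares: North Precinct 1,603.98; Riverside Township 1,142.07; Lakeview Zone 3,180.19; Upper District 1,094.84; West Ward 1,778.92.
Held at cap: North Precinct ($900); balance $7,900 reallocated over remaining assessed value 1,690,820.
Remaining shares: Riverside Township 1,253.79 → $1,250; Lakeview Zone 3,491.30 → $3,500; Upper District 1,201.95 → $1,200; West Ward 1,952.95 → $1,950.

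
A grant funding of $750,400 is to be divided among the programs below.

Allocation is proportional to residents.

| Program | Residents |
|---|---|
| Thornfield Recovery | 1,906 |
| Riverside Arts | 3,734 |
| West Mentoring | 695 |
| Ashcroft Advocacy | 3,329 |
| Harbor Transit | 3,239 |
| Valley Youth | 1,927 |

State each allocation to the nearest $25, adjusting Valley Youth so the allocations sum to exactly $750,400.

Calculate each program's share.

Combined residents = 14,830.
Proportional shares: Thornfield Recovery 1,906/14,830 × $750,400 = 96,443.86; Riverside Arts 3,734/14,830 × $750,400 = 188,940.90; West Mentoring 695/14,830 × $750,400 = 35,167.09; Ashcroft Advocacy 3,329/14,830 × $750,400 = 168,447.85; Harbor Transit 3,239/14,830 × $750,400 = 163,893.84; Valley Youth 1,927/14,830 × $750,400 = 97,506.46.
At nearest $25: Thornfield Recovery $96,450; Riverside Arts $188,950; West Mentoring $35,175; Ashcroft Advocacy $168,450; Harbor Transit $163,900; Valley Youth $97,500. Sum = $750,425.
Difference $750,400 − $750,425 = −$25 applied to Valley Youth: Valley Youth becomes $97,475.

Thornfield Recovery: $96,450; Riverside Arts: $188,950; West Mentoring: $35,175; Ashcroft Advocacy: $168,450; Harbor Transit: $163,900; Valley Youth: $97,475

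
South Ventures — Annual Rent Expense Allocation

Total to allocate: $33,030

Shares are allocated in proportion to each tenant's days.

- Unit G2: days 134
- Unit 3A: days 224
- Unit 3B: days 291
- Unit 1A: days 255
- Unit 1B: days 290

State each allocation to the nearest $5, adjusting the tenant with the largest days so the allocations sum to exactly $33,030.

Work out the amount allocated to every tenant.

Total days = 1,194.
Pro-rata amounts: Unit G2 134/1,194 × $33,030 = 3,706.88; Unit 3A 224/1,194 × $33,030 = 6,196.58; Unit 3B 291/1,194 × $33,030 = 8,050.03; Unit 1A 255/1,194 × $33,030 = 7,054.15; Unit 1B 290/1,194 × $33,030 = 8,022.36.
At nearest $5: Unit G2 $3,705; Unit 3A $6,195; Unit 3B $8,050; Unit 1A $7,055; Unit 1B $8,020. Sum = $33,025.
Difference $33,030 − $33,025 = +$5 applied to largest days (Unit 3B): Unit 3B becomes $8,055.

Unit G2: $3,705 · Unit 3A: $6,195 · Unit 3B: $8,055 · Unit 1A: $7,055 · Unit 1B: $8,020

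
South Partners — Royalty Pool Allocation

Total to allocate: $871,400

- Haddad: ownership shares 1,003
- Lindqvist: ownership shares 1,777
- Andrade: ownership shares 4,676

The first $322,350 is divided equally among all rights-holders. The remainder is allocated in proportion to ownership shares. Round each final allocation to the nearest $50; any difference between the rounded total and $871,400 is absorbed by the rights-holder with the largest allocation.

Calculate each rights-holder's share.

Haddad: $181,300 · Lindqvist: $238,300 · Andrade: $451,800

$322,350 shared equally gives $107,450 per rights-holder.
Remainder $549,050 by ownership shares (total 7,456): Haddad 73,859.60 → $73,850; Lindqvist 130,855.93 → $130,850; Andrade 344,334.47 → $344,350.
Totals: Haddad $107,450 + $73,850 = $181,300; Lindqvist $107,450 + $130,850 = $238,300; Andrade $107,450 + $344,350 = $451,800.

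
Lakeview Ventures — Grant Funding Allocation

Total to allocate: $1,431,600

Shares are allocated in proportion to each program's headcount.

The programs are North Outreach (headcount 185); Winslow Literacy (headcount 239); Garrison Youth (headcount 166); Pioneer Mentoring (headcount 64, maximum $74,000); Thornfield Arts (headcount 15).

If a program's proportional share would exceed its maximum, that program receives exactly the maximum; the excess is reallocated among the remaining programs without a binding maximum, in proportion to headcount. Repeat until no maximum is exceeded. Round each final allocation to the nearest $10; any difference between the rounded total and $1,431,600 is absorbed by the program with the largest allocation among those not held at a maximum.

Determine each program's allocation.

North Outreach: $415,130 | Winslow Literacy: $536,310 | Garrison Youth: $372,500 | Pioneer Mentoring: $74,000 | Thornfield Arts: $33,660

Combined headcount = 669.
Proportional shares (ignoring caps): North Outreach 395,883.41; Winslow Literacy 511,438.57; Garrison Youth 355,225.11; Pioneer Mentoring 136,954.26; Thornfield Arts 32,098.65.
Held at cap: Pioneer Mentoring ($74,000); residual $1,357,600 reallocated over remaining headcount 605.
Shares after redistribution: North Outreach 415,133.88 → $415,130; Winslow Literacy 536,308.10 → $536,310; Garrison Youth 372,498.51 → $372,500; Thornfield Arts 33,659.50 → $33,660.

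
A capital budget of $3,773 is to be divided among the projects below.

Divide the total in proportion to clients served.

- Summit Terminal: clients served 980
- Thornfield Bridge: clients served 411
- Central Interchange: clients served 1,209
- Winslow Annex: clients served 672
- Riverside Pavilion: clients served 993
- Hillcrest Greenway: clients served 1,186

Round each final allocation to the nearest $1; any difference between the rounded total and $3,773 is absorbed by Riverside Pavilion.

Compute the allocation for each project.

Summit Terminal: $678 · Thornfield Bridge: $284 · Central Interchange: $837 · Winslow Annex: $465 · Riverside Pavilion: $688 · Hillcrest Greenway: $821

Sum of clients served: 5,451.
Raw shares: Summit Terminal 980/5,451 × $3,773 = 678.32; Thornfield Bridge 411/5,451 × $3,773 = 284.48; Central Interchange 1,209/5,451 × $3,773 = 836.83; Winslow Annex 672/5,451 × $3,773 = 465.14; Riverside Pavilion 993/5,451 × $3,773 = 687.32; Hillcrest Greenway 1,186/5,451 × $3,773 = 820.91.
After rounding ($1): Summit Terminal $678; Thornfield Bridge $284; Central Interchange $837; Winslow Annex $465; Riverside Pavilion $687; Hillcrest Greenway $821. Sum = $3,772.
Difference $3,773 − $3,772 = +$1 applied to Riverside Pavilion: Riverside Pavilion becomes $688.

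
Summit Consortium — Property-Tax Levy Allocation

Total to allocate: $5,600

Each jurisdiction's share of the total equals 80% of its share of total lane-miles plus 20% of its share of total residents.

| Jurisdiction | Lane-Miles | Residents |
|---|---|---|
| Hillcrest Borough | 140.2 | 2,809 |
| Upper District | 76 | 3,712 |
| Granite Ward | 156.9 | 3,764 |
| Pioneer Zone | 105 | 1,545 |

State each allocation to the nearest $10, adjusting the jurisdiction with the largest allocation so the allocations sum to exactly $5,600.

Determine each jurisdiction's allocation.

Lane-miles total 478.1; residents total 11,830.
Blended shares (80% lane-miles + 20% residents): Hillcrest Borough 0.2821; Upper District 0.1899; Granite Ward 0.3262; Pioneer Zone 0.2018.
Raw shares: Hillcrest Borough 1,579.67; Upper District 1,063.58; Granite Ward 1,826.57; Pioneer Zone 1,130.17.
At nearest $10: Hillcrest Borough $1,580; Upper District $1,060; Granite Ward $1,830; Pioneer Zone $1,130. Sum = $5,600.
Sum already equals the total — no adjustment.

Hillcrest Borough: $1,580 | Upper District: $1,060 | Granite Ward: $1,830 | Pioneer Zone: $1,130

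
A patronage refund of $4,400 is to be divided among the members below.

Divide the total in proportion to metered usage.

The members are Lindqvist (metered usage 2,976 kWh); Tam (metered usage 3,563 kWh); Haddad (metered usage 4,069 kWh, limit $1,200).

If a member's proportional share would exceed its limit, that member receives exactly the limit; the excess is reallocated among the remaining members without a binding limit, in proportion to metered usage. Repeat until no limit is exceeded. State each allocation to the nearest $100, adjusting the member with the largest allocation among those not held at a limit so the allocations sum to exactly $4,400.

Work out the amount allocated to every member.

Metered usage total: 10,608.
Pro-rata shares before constraints: Lindqvist 1,234.39; Tam 1,477.87; Haddad 1,687.75.
Cap binds for Haddad ($1,200); remaining pool $3,200 reallocated over remaining metered usage 6,539.
Redistributed shares: Lindqvist 1,456.37 → $1,500; Tam 1,743.63 → $1,700.

Lindqvist: $1,500 | Tam: $1,700 | Haddad: $1,200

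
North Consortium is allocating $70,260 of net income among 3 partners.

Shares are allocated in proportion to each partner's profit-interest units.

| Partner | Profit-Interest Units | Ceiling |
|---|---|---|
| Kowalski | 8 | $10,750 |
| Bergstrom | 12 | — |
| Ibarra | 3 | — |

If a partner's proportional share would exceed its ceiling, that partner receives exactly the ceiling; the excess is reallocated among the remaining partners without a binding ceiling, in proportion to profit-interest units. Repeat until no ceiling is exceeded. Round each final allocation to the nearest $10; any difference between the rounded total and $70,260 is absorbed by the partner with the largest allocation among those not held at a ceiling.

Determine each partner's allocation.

Kowalski: $10,750 | Bergstrom: $47,610 | Ibarra: $11,900

Profit-interest units total: 23.
Unconstrained shares: Kowalski 24,438.26; Bergstrom 36,657.39; Ibarra 9,164.35.
Capped: Kowalski ($10,750); balance $59,510 reallocated over remaining profit-interest units 15.
Shares after redistribution: Bergstrom 47,608.00 → $47,610; Ibarra 11,902.00 → $11,900.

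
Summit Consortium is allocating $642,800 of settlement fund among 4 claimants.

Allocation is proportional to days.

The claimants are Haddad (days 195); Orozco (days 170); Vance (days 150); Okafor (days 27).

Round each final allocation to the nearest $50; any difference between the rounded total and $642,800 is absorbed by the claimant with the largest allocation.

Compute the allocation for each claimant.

Combined days = 542.
Unrounded shares: Haddad 195/542 × $642,800 = 231,265.68; Orozco 170/542 × $642,800 = 201,616.24; Vance 150/542 × $642,800 = 177,896.68; Okafor 27/542 × $642,800 = 32,021.40.
Rounded to nearest $50: Haddad $231,250; Orozco $201,600; Vance $177,900; Okafor $32,000. Sum = $642,750.
Difference $642,800 − $642,750 = +$50 applied to largest allocation (Haddad): Haddad becomes $231,300.

Haddad: $231,300 | Orozco: $201,600 | Vance: $177,900 | Okafor: $32,000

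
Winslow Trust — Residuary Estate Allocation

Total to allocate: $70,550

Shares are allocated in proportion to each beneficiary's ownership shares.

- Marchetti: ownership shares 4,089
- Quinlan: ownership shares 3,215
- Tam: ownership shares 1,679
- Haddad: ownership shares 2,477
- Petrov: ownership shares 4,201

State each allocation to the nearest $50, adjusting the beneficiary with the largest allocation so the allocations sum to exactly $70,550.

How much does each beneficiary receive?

Marchetti: $18,400 | Quinlan: $14,500 | Tam: $7,550 | Haddad: $11,150 | Petrov: $18,950

Total ownership shares = 15,661.
Unrounded shares: Marchetti 4,089/15,661 × $70,550 = 18,420.21; Quinlan 3,215/15,661 × $70,550 = 14,483.00; Tam 1,679/15,661 × $70,550 = 7,563.59; Haddad 2,477/15,661 × $70,550 = 11,158.44; Petrov 4,201/15,661 × $70,550 = 18,924.75.
After rounding ($50): Marchetti $18,400; Quinlan $14,500; Tam $7,550; Haddad $11,150; Petrov $18,900. Sum = $70,500.
Difference $70,550 − $70,500 = +$50 applied to largest allocation (Petrov): Petrov becomes $18,950.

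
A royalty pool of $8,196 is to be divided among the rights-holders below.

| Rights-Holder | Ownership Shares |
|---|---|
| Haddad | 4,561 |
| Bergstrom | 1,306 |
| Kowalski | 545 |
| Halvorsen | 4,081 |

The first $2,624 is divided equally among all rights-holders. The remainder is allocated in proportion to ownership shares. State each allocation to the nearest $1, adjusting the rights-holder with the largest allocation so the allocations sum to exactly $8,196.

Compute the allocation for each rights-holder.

Haddad: $3,078 | Bergstrom: $1,350 | Kowalski: $945 | Halvorsen: $2,823

First tranche $2,624 split equally: $656 each.
Remainder $5,572 by ownership shares (total 10,493): Haddad 2,421.99 → $2,422; Bergstrom 693.51 → $694; Kowalski 289.41 → $289; Halvorsen 2,167.10 → $2,167.
Totals: Haddad $656 + $2,422 = $3,078; Bergstrom $656 + $694 = $1,350; Kowalski $656 + $289 = $945; Halvorsen $656 + $2,167 = $2,823.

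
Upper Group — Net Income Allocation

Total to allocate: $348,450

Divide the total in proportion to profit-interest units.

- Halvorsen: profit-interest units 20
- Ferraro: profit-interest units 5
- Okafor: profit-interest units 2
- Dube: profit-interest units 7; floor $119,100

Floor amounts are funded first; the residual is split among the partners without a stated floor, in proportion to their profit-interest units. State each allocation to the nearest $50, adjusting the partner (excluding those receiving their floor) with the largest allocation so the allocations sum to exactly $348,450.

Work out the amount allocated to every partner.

Guaranteed amounts: Dube $119,100. Residual $229,350.
Residual split over remaining profit-interest units 27: Halvorsen 169,888.89 → $169,900; Ferraro 42,472.22 → $42,450; Okafor 16,988.89 → $17,000.

Halvorsen: $169,900 · Ferraro: $42,450 · Okafor: $17,000 · Dube: $119,100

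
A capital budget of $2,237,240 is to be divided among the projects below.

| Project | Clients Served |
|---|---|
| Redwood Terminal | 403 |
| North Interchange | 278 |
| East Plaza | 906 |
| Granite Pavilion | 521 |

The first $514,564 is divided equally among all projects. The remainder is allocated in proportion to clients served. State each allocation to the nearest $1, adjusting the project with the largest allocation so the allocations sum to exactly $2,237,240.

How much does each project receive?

Equal tier: $514,564 ÷ 4 = $128,641 apiece.
Remainder $1,722,676 by clients served (total 2,108): Redwood Terminal 329,335.12 → $329,335; North Interchange 227,184.03 → $227,184; East Plaza 740,391.11 → $740,391; Granite Pavilion 425,765.75 → $425,766.
Totals: Redwood Terminal $128,641 + $329,335 = $457,976; North Interchange $128,641 + $227,184 = $355,825; East Plaza $128,641 + $740,391 = $869,032; Granite Pavilion $128,641 + $425,766 = $554,407.

Redwood Terminal: $457,976; North Interchange: $355,825; East Plaza: $869,032; Granite Pavilion: $554,407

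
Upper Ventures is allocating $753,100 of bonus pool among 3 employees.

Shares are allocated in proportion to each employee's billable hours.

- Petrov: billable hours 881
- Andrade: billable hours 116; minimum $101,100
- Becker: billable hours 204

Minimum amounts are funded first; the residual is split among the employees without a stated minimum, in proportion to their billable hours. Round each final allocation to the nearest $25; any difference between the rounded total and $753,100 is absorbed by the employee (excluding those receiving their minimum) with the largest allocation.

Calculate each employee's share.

Petrov: $529,400 · Andrade: $101,100 · Becker: $122,600

Minimums first: Andrade $101,100. Balance $652,000.
Balance split over remaining billable hours 1,085: Petrov 529,411.98 → $529,400; Becker 122,588.02 → $122,600.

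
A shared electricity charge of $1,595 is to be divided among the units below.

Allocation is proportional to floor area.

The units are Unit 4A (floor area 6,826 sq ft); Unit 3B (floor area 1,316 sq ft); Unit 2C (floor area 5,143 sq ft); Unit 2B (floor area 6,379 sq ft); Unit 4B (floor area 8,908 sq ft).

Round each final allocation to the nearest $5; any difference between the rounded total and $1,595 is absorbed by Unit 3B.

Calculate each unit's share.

Combined floor area = 28,572.
Unrounded shares: Unit 4A 6,826/28,572 × $1,595 = 381.05; Unit 3B 1,316/28,572 × $1,595 = 73.46; Unit 2C 5,143/28,572 × $1,595 = 287.10; Unit 2B 6,379/28,572 × $1,595 = 356.10; Unit 4B 8,908/28,572 × $1,595 = 497.28.
After rounding ($5): Unit 4A $380; Unit 3B $75; Unit 2C $285; Unit 2B $355; Unit 4B $495. Sum = $1,590.
Difference $1,595 − $1,590 = +$5 applied to Unit 3B: Unit 3B becomes $80.

Unit 4A: $380 · Unit 3B: $80 · Unit 2C: $285 · Unit 2B: $355 · Unit 4B: $495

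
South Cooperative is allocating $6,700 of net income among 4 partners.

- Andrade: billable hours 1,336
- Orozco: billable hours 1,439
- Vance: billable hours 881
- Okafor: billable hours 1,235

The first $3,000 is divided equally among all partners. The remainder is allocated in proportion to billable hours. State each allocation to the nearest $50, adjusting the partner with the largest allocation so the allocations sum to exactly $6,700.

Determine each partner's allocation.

$3,000 shared equally gives $750 per partner.
Remainder $3,700 by billable hours (total 4,891): Andrade 1,010.67 → $1,000; Orozco 1,088.59 → $1,100; Vance 666.47 → $650; Okafor 934.27 → $950.
Totals: Andrade $750 + $1,000 = $1,750; Orozco $750 + $1,100 = $1,850; Vance $750 + $650 = $1,400; Okafor $750 + $950 = $1,700.

Andrade: $1,750 · Orozco: $1,850 · Vance: $1,400 · Okafor: $1,700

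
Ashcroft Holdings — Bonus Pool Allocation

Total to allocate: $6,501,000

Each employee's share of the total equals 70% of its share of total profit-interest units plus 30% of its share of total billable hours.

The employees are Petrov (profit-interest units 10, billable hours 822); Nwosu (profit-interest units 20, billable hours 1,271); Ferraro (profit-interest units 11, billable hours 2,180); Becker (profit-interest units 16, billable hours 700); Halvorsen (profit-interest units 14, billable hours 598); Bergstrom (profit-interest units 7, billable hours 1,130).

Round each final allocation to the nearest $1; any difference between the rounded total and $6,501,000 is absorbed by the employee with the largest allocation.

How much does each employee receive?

Totals — profit-interest units 78, billable hours 6,701.
Blended shares (70% profit-interest units + 30% billable hours): Petrov 0.1265; Nwosu 0.2364; Ferraro 0.1963; Becker 0.1749; Halvorsen 0.1524; Bergstrom 0.1134.
Raw shares: Petrov 822,662.98; Nwosu 1,536,765.76; Ferraro 1,276,245.91; Becker 1,137,209.20; Halvorsen 990,837.88; Bergstrom 737,278.26.
At nearest $1: Petrov $822,663; Nwosu $1,536,766; Ferraro $1,276,246; Becker $1,137,209; Halvorsen $990,838; Bergstrom $737,278. Sum = $6,501,000.
No rounding difference to absorb.

Petrov: $822,663; Nwosu: $1,536,766; Ferraro: $1,276,246; Becker: $1,137,209; Halvorsen: $990,838; Bergstrom: $737,278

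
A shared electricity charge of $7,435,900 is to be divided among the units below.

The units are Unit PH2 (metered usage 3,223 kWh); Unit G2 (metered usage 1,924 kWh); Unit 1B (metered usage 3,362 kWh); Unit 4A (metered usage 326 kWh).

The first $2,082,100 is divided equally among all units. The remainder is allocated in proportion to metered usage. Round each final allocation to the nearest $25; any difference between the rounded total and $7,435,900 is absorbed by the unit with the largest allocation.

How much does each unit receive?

Unit PH2: $2,473,575; Unit G2: $1,686,425; Unit 1B: $2,557,825; Unit 4A: $718,075

First tranche $2,082,100 split equally: $520,525 each.
Remainder $5,353,800 by metered usage (total 8,835): Unit PH2 1,953,061.39 → $1,953,050; Unit G2 1,165,898.27 → $1,165,900; Unit 1B 2,037,292.09 → $2,037,300; Unit 4A 197,548.25 → $197,550.
Totals: Unit PH2 $520,525 + $1,953,050 = $2,473,575; Unit G2 $520,525 + $1,165,900 = $1,686,425; Unit 1B $520,525 + $2,037,300 = $2,557,825; Unit 4A $520,525 + $197,550 = $718,075.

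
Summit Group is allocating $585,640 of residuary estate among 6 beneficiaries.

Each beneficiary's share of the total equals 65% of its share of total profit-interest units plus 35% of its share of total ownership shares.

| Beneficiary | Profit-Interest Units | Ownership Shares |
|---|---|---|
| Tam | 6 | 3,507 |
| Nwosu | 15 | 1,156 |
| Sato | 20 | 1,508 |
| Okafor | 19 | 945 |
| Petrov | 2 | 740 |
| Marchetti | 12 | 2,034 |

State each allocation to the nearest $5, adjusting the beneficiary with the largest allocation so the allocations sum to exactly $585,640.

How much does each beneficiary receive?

Totals — profit-interest units 74, ownership shares 9,890.
Composite weights (65% profit-interest units + 35% ownership shares): Tam 0.1768; Nwosu 0.1727; Sato 0.2290; Okafor 0.2003; Petrov 0.0438; Marchetti 0.1774.
Proportional shares: Tam 103,548.72; Nwosu 101,120.57; Sato 134,136.57; Okafor 117,324.05; Petrov 25,625.05; Marchetti 103,885.04.
After rounding ($5): Tam $103,550; Nwosu $101,120; Sato $134,135; Okafor $117,325; Petrov $25,625; Marchetti $103,885. Sum = $585,640.
No rounding difference to absorb.

Tam: $103,550; Nwosu: $101,120; Sato: $134,135; Okafor: $117,325; Petrov: $25,625; Marchetti: $103,885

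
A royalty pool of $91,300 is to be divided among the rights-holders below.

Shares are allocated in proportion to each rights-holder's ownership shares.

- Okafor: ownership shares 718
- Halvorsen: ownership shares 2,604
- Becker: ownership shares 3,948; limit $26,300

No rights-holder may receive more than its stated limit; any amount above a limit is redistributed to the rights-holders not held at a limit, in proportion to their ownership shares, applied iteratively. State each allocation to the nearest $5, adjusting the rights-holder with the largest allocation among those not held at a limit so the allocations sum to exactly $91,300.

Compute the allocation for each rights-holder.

Okafor: $14,050 | Halvorsen: $50,950 | Becker: $26,300

Ownership shares total: 7,270.
Pro-rata shares before constraints: Okafor 9,016.97; Halvorsen 32,702.23; Becker 49,580.80.
Held at cap: Becker ($26,300); balance $65,000 reallocated over remaining ownership shares 3,322.
Remaining shares: Okafor 14,048.77 → $14,050; Halvorsen 50,951.23 → $50,950.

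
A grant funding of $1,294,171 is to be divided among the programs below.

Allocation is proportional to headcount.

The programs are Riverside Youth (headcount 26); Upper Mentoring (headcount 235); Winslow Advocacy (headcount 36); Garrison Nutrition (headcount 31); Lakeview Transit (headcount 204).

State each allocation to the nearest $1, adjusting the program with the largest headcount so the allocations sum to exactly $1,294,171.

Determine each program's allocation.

Riverside Youth: $63,249; Upper Mentoring: $571,674; Winslow Advocacy: $87,575; Garrison Nutrition: $75,412; Lakeview Transit: $496,261

Combined headcount = 26 + 235 + 36 + 31 + 204 = 532.
Proportional shares: Riverside Youth 63,248.96; Upper Mentoring 571,673.28; Winslow Advocacy 87,575.48; Garrison Nutrition 75,412.22; Lakeview Transit 496,261.06.
After rounding ($1): Riverside Youth $63,249; Upper Mentoring $571,673; Winslow Advocacy $87,575; Garrison Nutrition $75,412; Lakeview Transit $496,261. Sum = $1,294,170.
Difference $1,294,171 − $1,294,170 = +$1 applied to largest headcount (Upper Mentoring): Upper Mentoring becomes $571,674.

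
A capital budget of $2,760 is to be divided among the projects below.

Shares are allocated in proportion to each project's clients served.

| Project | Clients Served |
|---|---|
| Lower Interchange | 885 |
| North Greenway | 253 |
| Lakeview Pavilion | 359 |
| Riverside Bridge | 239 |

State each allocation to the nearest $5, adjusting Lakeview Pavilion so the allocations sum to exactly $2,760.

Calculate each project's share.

Total clients served = 1,736.
Pro-rata amounts: Lower Interchange 885/1,736 × $2,760 = 1,407.03; North Greenway 253/1,736 × $2,760 = 402.24; Lakeview Pavilion 359/1,736 × $2,760 = 570.76; Riverside Bridge 239/1,736 × $2,760 = 379.98.
After rounding ($5): Lower Interchange $1,405; North Greenway $400; Lakeview Pavilion $570; Riverside Bridge $380. Sum = $2,755.
Difference $2,760 − $2,755 = +$5 applied to Lakeview Pavilion: Lakeview Pavilion becomes $575.

Lower Interchange: $1,405 · North Greenway: $400 · Lakeview Pavilion: $575 · Riverside Bridge: $380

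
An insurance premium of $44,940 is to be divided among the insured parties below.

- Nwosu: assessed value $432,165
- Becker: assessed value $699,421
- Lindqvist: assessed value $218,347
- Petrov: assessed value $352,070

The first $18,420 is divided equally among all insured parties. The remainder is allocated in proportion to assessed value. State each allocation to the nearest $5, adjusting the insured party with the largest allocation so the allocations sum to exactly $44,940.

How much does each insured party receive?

Nwosu: $11,340 | Becker: $15,505 | Lindqvist: $8,005 | Petrov: $10,090

Equal tier: $18,420 ÷ 4 = $4,605 apiece.
Remainder $26,520 by assessed value (total 1,702,003): Nwosu 6,733.84 → $6,735; Becker 10,898.13 → $10,900; Lindqvist 3,402.20 → $3,400; Petrov 5,485.83 → $5,485.
Totals: Nwosu $4,605 + $6,735 = $11,340; Becker $4,605 + $10,900 = $15,505; Lindqvist $4,605 + $3,400 = $8,005; Petrov $4,605 + $5,485 = $10,090.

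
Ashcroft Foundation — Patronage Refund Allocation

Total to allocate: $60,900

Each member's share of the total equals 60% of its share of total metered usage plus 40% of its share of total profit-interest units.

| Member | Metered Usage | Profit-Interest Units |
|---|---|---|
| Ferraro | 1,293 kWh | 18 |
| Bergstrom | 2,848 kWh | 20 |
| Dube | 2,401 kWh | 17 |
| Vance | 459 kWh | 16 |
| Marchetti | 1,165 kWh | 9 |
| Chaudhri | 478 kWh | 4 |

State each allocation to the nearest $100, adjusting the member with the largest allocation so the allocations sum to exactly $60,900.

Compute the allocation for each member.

Metered usage total 8,644; profit-interest units total 84.
Combined weights (60% metered usage + 40% profit-interest units): Ferraro 0.1755; Bergstrom 0.2929; Dube 0.2476; Vance 0.1081; Marchetti 0.1237; Chaudhri 0.0522.
Pro-rata amounts: Ferraro 10,685.78; Bergstrom 17,839.09; Dube 15,079.53; Vance 6,580.29; Marchetti 7,534.70; Chaudhri 3,180.61.
Rounded to nearest $100: Ferraro $10,700; Bergstrom $17,800; Dube $15,100; Vance $6,600; Marchetti $7,500; Chaudhri $3,200. Sum = $60,900.
Sum already equals the total — no adjustment.

Ferraro: $10,700 · Bergstrom: $17,800 · Dube: $15,100 · Vance: $6,600 · Marchetti: $7,500 · Chaudhri: $3,200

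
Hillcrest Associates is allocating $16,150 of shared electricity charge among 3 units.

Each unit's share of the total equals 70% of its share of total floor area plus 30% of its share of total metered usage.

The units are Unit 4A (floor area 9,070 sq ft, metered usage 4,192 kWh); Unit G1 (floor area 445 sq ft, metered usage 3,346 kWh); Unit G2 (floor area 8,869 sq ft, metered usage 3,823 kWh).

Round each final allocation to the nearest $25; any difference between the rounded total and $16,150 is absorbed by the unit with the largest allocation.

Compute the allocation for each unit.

Unit 4A: $7,375 | Unit G1: $1,700 | Unit G2: $7,075

Totals — floor area 18,384, metered usage 11,361.
Blended shares (70% floor area + 30% metered usage): Unit 4A 0.4560; Unit G1 0.1053; Unit G2 0.4387.
Unrounded shares: Unit 4A 7,365.19; Unit G1 1,700.58; Unit G2 7,084.23.
At nearest $25: Unit 4A $7,375; Unit G1 $1,700; Unit G2 $7,075. Sum = $16,150.
Sum already equals the total — no adjustment.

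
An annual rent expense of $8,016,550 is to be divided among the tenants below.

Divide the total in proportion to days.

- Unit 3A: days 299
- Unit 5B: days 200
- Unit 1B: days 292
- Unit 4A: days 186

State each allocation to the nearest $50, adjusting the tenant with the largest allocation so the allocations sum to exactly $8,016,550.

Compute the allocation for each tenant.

Combined days = 977.
Raw shares: Unit 3A 299/977 × $8,016,550 = 2,453,376.10; Unit 5B 200/977 × $8,016,550 = 1,641,054.25; Unit 1B 292/977 × $8,016,550 = 2,395,939.20; Unit 4A 186/977 × $8,016,550 = 1,526,180.45.
After rounding ($50): Unit 3A $2,453,400; Unit 5B $1,641,050; Unit 1B $2,395,950; Unit 4A $1,526,200. Sum = $8,016,600.
Difference $8,016,550 − $8,016,600 = −$50 applied to largest allocation (Unit 3A): Unit 3A becomes $2,453,350.

Unit 3A: $2,453,350; Unit 5B: $1,641,050; Unit 1B: $2,395,950; Unit 4A: $1,526,200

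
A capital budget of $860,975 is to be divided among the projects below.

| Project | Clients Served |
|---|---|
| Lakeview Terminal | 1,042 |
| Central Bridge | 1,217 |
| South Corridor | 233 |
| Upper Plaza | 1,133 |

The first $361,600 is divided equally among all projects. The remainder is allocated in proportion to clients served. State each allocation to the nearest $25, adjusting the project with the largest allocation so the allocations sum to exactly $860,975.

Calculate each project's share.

$361,600 shared equally gives $90,400 per project.
Remainder $499,375 by clients served (total 3,625): Lakeview Terminal 143,544.48 → $143,550; Central Bridge 167,652.24 → $167,650; South Corridor 32,097.76 → $32,100; Upper Plaza 156,080.52 → $156,075.
Totals: Lakeview Terminal $90,400 + $143,550 = $233,950; Central Bridge $90,400 + $167,650 = $258,050; South Corridor $90,400 + $32,100 = $122,500; Upper Plaza $90,400 + $156,075 = $246,475.

Lakeview Terminal: $233,950 · Central Bridge: $258,050 · South Corridor: $122,500 · Upper Plaza: $246,475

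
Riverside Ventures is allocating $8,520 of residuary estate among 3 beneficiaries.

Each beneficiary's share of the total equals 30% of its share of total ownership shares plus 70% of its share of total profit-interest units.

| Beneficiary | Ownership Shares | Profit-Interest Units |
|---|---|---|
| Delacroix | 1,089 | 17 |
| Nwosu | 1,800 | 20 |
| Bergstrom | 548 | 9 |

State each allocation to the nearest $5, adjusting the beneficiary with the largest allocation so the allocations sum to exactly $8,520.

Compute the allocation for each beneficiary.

Delacroix: $3,015 | Nwosu: $3,930 | Bergstrom: $1,575

Totals — ownership shares 3,437, profit-interest units 46.
Combined weights (30% ownership shares + 70% profit-interest units): Delacroix 0.3537; Nwosu 0.4615; Bergstrom 0.1848.
Unrounded shares: Delacroix 3,013.95; Nwosu 3,931.65; Bergstrom 1,574.40.
Rounded to nearest $5: Delacroix $3,015; Nwosu $3,930; Bergstrom $1,575. Sum = $8,520.
No rounding difference to absorb.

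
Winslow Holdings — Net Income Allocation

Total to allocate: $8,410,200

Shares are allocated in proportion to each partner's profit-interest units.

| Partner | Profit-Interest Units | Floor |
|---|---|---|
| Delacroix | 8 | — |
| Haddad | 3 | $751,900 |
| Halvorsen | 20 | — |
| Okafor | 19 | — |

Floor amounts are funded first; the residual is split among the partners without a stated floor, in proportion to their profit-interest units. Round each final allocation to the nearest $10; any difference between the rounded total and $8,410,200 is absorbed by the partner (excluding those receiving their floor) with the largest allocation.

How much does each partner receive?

Delacroix: $1,303,540; Haddad: $751,900; Halvorsen: $3,258,850; Okafor: $3,095,910

Guaranteed amounts: Haddad $751,900. Residual $7,658,300.
Residual split over remaining profit-interest units 47: Delacroix 1,303,540.43 → $1,303,540; Halvorsen 3,258,851.06 → $3,258,850; Okafor 3,095,908.51 → $3,095,910.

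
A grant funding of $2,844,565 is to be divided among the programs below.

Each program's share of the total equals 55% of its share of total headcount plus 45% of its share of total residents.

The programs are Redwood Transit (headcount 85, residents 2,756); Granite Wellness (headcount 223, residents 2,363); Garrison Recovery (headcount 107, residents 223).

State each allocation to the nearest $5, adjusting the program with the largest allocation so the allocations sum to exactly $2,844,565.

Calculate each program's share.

Redwood Transit: $980,835 | Granite Wellness: $1,406,915 | Garrison Recovery: $456,815

Totals — headcount 415, residents 5,342.
Combined weights (55% headcount + 45% residents): Redwood Transit 0.3448; Granite Wellness 0.4946; Garrison Recovery 0.1606.
Pro-rata amounts: Redwood Transit 980,836.85; Granite Wellness 1,406,912.83; Garrison Recovery 456,815.32.
After rounding ($5): Redwood Transit $980,835; Granite Wellness $1,406,915; Garrison Recovery $456,815. Sum = $2,844,565.
Sum already equals the total — no adjustment.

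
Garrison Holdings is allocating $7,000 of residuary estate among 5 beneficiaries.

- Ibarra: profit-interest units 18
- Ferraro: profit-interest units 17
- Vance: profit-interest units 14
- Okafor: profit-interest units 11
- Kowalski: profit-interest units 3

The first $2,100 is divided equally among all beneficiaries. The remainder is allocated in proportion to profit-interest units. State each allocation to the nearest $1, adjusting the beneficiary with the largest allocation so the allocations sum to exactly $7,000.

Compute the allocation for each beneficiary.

$2,100 shared equally gives $420 per beneficiary.
Remainder $4,900 by profit-interest units (total 63): Ibarra 1,400.00 → $1,400; Ferraro 1,322.22 → $1,322; Vance 1,088.89 → $1,089; Okafor 855.56 → $856; Kowalski 233.33 → $233.
Totals: Ibarra $420 + $1,400 = $1,820; Ferraro $420 + $1,322 = $1,742; Vance $420 + $1,089 = $1,509; Okafor $420 + $856 = $1,276; Kowalski $420 + $233 = $653.

Ibarra: $1,820 | Ferraro: $1,742 | Vance: $1,509 | Okafor: $1,276 | Kowalski: $653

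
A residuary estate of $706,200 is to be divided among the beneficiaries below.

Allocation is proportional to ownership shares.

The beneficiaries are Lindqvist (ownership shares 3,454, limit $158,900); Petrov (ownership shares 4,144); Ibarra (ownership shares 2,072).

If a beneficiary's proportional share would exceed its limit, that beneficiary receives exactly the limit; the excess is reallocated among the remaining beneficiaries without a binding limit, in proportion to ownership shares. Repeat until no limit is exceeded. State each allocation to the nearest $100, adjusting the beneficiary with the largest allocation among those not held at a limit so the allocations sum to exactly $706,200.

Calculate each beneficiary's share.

Lindqvist: $158,900; Petrov: $364,900; Ibarra: $182,400

Ownership shares total: 9,670.
Pro-rata shares before constraints: Lindqvist 252,245.58; Petrov 302,636.28; Ibarra 151,318.14.
Cap binds for Lindqvist ($158,900); remaining pool $547,300 reallocated over remaining ownership shares 6,216.
Remaining shares: Petrov 364,866.67 → $364,900; Ibarra 182,433.33 → $182,400.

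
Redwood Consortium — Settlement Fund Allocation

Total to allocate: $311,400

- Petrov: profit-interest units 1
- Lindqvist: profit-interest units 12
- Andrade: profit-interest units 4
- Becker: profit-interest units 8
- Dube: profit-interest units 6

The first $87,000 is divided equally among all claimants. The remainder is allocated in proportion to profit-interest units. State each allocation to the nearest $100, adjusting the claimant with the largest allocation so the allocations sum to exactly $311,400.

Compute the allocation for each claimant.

$87,000 shared equally gives $17,400 per claimant.
Remainder $224,400 by profit-interest units (total 31): Petrov 7,238.71 → $7,200; Lindqvist 86,864.52 → $86,900; Andrade 28,954.84 → $29,000; Becker 57,909.68 → $57,900; Dube 43,432.26 → $43,400.
Totals: Petrov $17,400 + $7,200 = $24,600; Lindqvist $17,400 + $86,900 = $104,300; Andrade $17,400 + $29,000 = $46,400; Becker $17,400 + $57,900 = $75,300; Dube $17,400 + $43,400 = $60,800.

Petrov: $24,600 · Lindqvist: $104,300 · Andrade: $46,400 · Becker: $75,300 · Dube: $60,800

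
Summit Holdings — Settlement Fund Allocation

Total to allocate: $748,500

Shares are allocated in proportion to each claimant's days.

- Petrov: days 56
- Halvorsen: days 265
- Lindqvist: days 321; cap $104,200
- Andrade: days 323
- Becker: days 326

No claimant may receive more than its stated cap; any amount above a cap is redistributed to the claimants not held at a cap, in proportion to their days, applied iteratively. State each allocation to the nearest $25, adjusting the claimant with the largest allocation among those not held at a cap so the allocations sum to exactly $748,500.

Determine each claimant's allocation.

Petrov: $37,200; Halvorsen: $176,025; Lindqvist: $104,200; Andrade: $214,550; Becker: $216,525

Combined days = 1,291.
Unconstrained shares: Petrov 32,467.85; Halvorsen 153,642.53; Lindqvist 186,110.38; Andrade 187,269.95; Becker 189,009.30.
Cap binds for Lindqvist ($104,200); remaining pool $644,300 reallocated over remaining days 970.
Redistributed shares: Petrov 37,196.70 → $37,200; Halvorsen 176,020.10 → $176,025; Andrade 214,545.26 → $214,550; Becker 216,537.94 → $216,550.
Rounding difference −$25 applied to Becker → $216,525.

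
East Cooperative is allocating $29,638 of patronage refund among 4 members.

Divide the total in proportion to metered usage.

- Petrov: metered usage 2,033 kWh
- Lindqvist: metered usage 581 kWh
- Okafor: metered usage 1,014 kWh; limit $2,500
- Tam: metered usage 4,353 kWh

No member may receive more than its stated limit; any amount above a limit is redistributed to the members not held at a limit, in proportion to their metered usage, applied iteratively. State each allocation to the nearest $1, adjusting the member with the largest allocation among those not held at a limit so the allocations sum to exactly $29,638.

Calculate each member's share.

Petrov: $7,919 · Lindqvist: $2,263 · Okafor: $2,500 · Tam: $16,956

Sum of metered usage: 7,981.
Unconstrained shares: Petrov 7,549.69; Lindqvist 2,157.58; Okafor 3,765.56; Tam 16,165.17.
Capped: Okafor ($2,500); residual $27,138 reallocated over remaining metered usage 6,967.
Redistributed shares: Petrov 7,918.98 → $7,919; Lindqvist 2,263.12 → $2,263; Tam 16,955.89 → $16,956.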